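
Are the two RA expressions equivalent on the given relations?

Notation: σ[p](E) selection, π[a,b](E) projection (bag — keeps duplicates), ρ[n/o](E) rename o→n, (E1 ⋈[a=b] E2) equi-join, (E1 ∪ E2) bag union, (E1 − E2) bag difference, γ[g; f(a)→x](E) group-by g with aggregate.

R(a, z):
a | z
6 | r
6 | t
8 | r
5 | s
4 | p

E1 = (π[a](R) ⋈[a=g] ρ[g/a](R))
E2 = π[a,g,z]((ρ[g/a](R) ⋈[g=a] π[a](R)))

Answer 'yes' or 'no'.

E1 stepwise |·|:
  R → 5
  π[a](R) → 5
  R → 5
  ρ[g/a](R) → 5
  (π[a](R) ⋈[a=g] ρ[g/a](R)) → 7
E2 stepwise |·|:
  R → 5
  ρ[g/a](R) → 5
  R → 5
  π[a](R) → 5
  (ρ[g/a](R) ⋈[g=a] π[a](R)) → 7
  π[a,g,z]((ρ[g/a](R) ⋈[g=a] π[a](R))) → 7

E1 and E2 produce the same multiset:
a | g | z
4 | 4 | p
5 | 5 | s
6 | 6 | r
6 | 6 | r
6 | 6 | t
6 | 6 | t
8 | 8 | r

yes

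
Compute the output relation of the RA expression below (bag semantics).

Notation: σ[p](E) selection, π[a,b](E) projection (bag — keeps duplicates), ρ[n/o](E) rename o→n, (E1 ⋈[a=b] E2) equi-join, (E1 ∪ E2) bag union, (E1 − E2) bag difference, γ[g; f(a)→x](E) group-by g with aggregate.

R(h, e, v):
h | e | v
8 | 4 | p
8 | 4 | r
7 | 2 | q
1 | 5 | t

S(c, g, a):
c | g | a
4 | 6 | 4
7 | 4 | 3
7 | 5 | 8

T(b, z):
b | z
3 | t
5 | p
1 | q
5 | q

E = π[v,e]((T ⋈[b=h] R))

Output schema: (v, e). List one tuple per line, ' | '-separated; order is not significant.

Per-node cardinality:
  T → 4
  R → 4
  (T ⋈[b=h] R) → 1
  π[v,e]((T ⋈[b=h] R)) → 1

== RESULT ==
v | e
t | 5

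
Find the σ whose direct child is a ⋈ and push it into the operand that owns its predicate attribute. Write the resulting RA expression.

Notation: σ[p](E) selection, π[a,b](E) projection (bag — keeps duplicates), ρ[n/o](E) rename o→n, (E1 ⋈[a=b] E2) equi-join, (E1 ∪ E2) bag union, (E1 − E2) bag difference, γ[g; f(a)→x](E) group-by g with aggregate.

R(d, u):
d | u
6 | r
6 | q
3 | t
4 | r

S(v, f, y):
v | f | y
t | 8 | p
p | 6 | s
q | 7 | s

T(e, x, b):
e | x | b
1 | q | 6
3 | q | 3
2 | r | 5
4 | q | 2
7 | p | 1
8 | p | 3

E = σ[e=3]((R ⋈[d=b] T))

σ filters on e, owned by the right side.
E' = (R ⋈[d=b] σ[e=3](T))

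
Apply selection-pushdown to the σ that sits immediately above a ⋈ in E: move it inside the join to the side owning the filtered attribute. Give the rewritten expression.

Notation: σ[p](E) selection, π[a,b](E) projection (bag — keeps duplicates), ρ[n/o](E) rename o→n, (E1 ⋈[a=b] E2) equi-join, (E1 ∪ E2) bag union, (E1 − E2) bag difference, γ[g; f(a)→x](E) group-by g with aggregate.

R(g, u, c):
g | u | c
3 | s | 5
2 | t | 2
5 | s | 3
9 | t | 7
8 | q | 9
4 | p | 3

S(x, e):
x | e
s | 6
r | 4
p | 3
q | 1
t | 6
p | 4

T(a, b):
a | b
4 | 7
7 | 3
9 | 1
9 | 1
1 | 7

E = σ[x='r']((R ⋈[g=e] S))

σ filters on x, owned by the right side.
E' = (R ⋈[g=e] σ[x='r'](S))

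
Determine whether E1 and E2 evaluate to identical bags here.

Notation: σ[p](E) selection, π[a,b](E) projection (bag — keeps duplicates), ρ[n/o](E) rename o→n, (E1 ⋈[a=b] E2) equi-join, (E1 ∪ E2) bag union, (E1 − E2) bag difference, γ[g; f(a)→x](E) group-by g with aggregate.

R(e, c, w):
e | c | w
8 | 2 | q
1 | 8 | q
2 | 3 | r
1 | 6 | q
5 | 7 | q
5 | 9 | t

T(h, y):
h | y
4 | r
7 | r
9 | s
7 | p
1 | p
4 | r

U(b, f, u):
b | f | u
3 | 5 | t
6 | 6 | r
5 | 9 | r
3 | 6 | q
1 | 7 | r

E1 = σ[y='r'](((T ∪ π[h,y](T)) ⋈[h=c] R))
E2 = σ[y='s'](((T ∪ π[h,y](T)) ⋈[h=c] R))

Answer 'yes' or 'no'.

E1 row counts bottom-up:
  T → 6
  T → 6
  π[h,y](T) → 6
  (T ∪ π[h,y](T)) → 12
  R → 6
  ((T ∪ π[h,y](T)) ⋈[h=c] R) → 6
  σ[y='r'](((T ∪ π[h,y](T)) ⋈[h=c] R)) → 2
E2 row counts bottom-up:
  T → 6
  T → 6
  π[h,y](T) → 6
  (T ∪ π[h,y](T)) → 12
  R → 6
  ((T ∪ π[h,y](T)) ⋈[h=c] R) → 6
  σ[y='s'](((T ∪ π[h,y](T)) ⋈[h=c] R)) → 2

E1 result:
h | y | e | c | w
7 | r | 5 | 7 | q
7 | r | 5 | 7 | q
E2 result:
h | y | e | c | w
9 | s | 5 | 9 | t
9 | s | 5 | 9 | t
Witness: (7, 'r', 5, 7, 'q') appears 2× in E1 but 0× in E2.

no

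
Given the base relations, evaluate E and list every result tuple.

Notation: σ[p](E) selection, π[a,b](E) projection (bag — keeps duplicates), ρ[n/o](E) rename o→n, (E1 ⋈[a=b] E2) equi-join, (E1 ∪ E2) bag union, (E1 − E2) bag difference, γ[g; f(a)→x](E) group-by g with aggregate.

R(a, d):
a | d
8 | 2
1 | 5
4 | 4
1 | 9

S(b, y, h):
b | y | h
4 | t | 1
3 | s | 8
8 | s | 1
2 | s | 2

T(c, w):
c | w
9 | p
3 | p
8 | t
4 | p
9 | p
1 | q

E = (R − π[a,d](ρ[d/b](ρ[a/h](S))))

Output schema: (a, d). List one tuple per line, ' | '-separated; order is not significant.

Row counts bottom-up:
  R → 4
  S → 4
  ρ[a/h](S) → 4
  ρ[d/b](ρ[a/h](S)) → 4
  π[a,d](ρ[d/b](ρ[a/h](S))) → 4
  (R − π[a,d](ρ[d/b](ρ[a/h](S)))) → 4

== RESULT ==
a | d
1 | 5
1 | 9
4 | 4
8 | 2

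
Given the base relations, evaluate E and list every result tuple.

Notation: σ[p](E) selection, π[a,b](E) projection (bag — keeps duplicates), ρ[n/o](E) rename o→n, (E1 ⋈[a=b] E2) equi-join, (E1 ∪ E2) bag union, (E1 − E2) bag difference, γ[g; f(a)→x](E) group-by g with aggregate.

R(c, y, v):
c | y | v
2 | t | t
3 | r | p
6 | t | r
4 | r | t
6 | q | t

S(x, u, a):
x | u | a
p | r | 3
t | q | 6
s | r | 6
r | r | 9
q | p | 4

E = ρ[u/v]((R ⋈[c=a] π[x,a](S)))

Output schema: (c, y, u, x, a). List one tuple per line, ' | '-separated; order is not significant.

Stepwise |·|:
  R → 5
  S → 5
  π[x,a](S) → 5
  (R ⋈[c=a] π[x,a](S)) → 6
  ρ[u/v]((R ⋈[c=a] π[x,a](S))) → 6

== RESULT ==
c | y | u | x | a
3 | r | p | p | 3
4 | r | t | q | 4
6 | q | t | s | 6
6 | q | t | t | 6
6 | t | r | s | 6
6 | t | r | t | 6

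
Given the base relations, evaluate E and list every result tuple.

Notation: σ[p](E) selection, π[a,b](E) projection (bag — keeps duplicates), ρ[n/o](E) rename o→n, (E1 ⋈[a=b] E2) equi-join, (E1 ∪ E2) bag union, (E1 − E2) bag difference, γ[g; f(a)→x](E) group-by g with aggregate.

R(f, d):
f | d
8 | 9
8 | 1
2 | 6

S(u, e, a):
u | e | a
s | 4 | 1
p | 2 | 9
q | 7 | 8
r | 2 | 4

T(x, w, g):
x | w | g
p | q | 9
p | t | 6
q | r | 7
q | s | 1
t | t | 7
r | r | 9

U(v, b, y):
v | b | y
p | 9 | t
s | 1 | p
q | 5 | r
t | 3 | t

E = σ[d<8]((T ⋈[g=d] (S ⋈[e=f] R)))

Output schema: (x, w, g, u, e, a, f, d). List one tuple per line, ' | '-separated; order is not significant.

Row counts bottom-up:
  T → 6
  S → 4
  R → 3
  (S ⋈[e=f] R) → 2
  (T ⋈[g=d] (S ⋈[e=f] R)) → 2
  σ[d<8]((T ⋈[g=d] (S ⋈[e=f] R))) → 2

== RESULT ==
x | w | g | u | e | a | f | d
p | t | 6 | p | 2 | 9 | 2 | 6
p | t | 6 | r | 2 | 4 | 2 | 6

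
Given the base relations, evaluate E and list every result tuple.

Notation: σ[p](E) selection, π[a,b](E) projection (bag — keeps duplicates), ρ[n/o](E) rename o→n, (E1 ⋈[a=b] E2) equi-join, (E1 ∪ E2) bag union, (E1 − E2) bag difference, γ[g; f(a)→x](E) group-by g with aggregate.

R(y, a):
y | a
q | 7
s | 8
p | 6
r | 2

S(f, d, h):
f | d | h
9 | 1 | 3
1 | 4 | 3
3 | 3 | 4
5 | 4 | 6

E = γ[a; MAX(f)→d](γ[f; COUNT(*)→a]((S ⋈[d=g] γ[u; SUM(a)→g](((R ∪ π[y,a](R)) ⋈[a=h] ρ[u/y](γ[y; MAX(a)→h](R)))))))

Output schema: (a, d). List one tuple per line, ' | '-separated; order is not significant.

Row counts bottom-up:
  S → 4
  R → 4
  R → 4
  π[y,a](R) → 4
  (R ∪ π[y,a](R)) → 8
  R → 4
  γ[y; MAX(a)→h](R) → 4
  ρ[u/y](γ[y; MAX(a)→h](R)) → 4
  ((R ∪ π[y,a](R)) ⋈[a=h] ρ[u/y](γ[y; MAX(a)→h](R))) → 8
  γ[u; SUM(a)→g](((R ∪ π[y,a](R)) ⋈[a=h] ρ[u/y](γ[y; MAX(a)→h](R)))) → 4
  (S ⋈[d=g] γ[u; SUM(a)→g](((R ∪ π[y,a](R)) ⋈[a=h] ρ[u/y](γ[y; MAX(a)→h](R))))) → 2
  γ[f; COUNT(*)→a]((S ⋈[d=g] γ[u; SUM(a)→g](((R ∪ π[y,a](R)) ⋈[a=h] ρ[u/y](γ[y; MAX(a)→h](R)))))) → 2
  γ[a; MAX(f)→d](γ[f; COUNT(*)→a]((S ⋈[d=g] γ[u; SUM(a)→g](((R ∪ π[y,a](R)) ⋈[a=h] ρ[u/y](γ[y; MAX(a)→h](R))))))) → 1

== RESULT ==
a | d
1 | 5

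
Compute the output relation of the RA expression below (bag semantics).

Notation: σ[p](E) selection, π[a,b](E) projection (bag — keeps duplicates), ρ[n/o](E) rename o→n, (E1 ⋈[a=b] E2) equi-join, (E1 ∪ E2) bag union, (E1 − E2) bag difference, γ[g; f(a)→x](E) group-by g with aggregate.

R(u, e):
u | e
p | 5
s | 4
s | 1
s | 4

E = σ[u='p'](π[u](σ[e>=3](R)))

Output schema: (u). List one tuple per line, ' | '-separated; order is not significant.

Row counts bottom-up:
  R → 4
  σ[e>=3](R) → 3
  π[u](σ[e>=3](R)) → 3
  σ[u='p'](π[u](σ[e>=3](R))) → 1

== RESULT ==
u
p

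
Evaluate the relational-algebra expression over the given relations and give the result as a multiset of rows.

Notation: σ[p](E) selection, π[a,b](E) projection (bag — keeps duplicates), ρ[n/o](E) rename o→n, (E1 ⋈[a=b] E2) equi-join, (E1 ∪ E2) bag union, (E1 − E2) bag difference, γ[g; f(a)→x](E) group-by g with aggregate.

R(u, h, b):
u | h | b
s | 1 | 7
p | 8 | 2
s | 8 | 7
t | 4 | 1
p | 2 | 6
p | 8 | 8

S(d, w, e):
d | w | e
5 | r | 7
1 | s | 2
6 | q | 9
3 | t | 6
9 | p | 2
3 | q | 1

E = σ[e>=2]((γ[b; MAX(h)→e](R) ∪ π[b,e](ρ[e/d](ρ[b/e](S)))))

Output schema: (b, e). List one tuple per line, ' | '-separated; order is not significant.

Per-node cardinality:
  R → 6
  γ[b; MAX(h)→e](R) → 5
  S → 6
  ρ[b/e](S) → 6
  ρ[e/d](ρ[b/e](S)) → 6
  π[b,e](ρ[e/d](ρ[b/e](S))) → 6
  (γ[b; MAX(h)→e](R) ∪ π[b,e](ρ[e/d](ρ[b/e](S)))) → 11
  σ[e>=2]((γ[b; MAX(h)→e](R) ∪ π[b,e](ρ[e/d](ρ[b/e](S))))) → 10

== RESULT ==
b | e
1 | 3
1 | 4
2 | 8
2 | 9
6 | 2
6 | 3
7 | 5
7 | 8
8 | 8
9 | 6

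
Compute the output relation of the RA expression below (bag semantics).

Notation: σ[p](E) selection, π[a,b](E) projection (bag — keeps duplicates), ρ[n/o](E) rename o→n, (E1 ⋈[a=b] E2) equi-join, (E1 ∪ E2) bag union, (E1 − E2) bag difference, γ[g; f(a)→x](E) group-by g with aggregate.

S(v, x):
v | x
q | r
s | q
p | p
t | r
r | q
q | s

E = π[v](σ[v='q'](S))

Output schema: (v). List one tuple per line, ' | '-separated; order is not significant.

Row counts bottom-up:
  S → 6
  σ[v='q'](S) → 2
  π[v](σ[v='q'](S)) → 2

== RESULT ==
v
q
q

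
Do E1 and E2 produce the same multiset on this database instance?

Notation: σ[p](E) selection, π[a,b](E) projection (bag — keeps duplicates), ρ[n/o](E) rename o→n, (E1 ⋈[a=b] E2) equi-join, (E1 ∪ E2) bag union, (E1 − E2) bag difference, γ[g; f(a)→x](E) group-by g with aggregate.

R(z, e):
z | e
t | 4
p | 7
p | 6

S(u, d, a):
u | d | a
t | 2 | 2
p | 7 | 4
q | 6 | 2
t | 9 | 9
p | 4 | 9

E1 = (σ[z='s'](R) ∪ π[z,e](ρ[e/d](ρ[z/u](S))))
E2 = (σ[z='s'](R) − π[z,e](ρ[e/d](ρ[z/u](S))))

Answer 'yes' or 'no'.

E1 subexpression sizes:
  R → 3
  σ[z='s'](R) → 0
  S → 5
  ρ[z/u](S) → 5
  ρ[e/d](ρ[z/u](S)) → 5
  π[z,e](ρ[e/d](ρ[z/u](S))) → 5
  (σ[z='s'](R) ∪ π[z,e](ρ[e/d](ρ[z/u](S)))) → 5
E2 subexpression sizes:
  R → 3
  σ[z='s'](R) → 0
  S → 5
  ρ[z/u](S) → 5
  ρ[e/d](ρ[z/u](S)) → 5
  π[z,e](ρ[e/d](ρ[z/u](S))) → 5
  (σ[z='s'](R) − π[z,e](ρ[e/d](ρ[z/u](S)))) → 0

E1 result:
z | e
p | 4
p | 7
q | 6
t | 2
t | 9
E2 result:
z | e
(0 rows)
Witness: ('p', 4) appears 1× in E1 but 0× in E2.

no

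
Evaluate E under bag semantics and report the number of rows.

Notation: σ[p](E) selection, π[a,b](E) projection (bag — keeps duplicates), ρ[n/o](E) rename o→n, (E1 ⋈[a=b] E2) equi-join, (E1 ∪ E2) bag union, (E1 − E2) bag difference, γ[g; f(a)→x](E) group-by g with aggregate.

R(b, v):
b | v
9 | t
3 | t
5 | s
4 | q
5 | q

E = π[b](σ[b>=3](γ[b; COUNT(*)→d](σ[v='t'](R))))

Stepwise |·|:
  R → 5
  σ[v='t'](R) → 2
  γ[b; COUNT(*)→d](σ[v='t'](R)) → 2
  σ[b>=3](γ[b; COUNT(*)→d](σ[v='t'](R))) → 2
  π[b](σ[b>=3](γ[b; COUNT(*)→d](σ[v='t'](R)))) → 2

|E| = 2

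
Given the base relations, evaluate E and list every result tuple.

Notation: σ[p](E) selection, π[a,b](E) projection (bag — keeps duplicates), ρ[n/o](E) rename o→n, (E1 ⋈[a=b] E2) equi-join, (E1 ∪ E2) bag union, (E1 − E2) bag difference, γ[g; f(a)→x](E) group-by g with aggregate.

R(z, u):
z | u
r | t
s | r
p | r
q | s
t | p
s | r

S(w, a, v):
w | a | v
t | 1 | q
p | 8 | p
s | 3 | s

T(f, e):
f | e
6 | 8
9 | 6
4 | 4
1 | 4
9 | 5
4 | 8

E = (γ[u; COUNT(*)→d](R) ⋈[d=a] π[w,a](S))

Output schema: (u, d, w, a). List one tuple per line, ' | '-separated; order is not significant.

Stepwise |·|:
  R → 6
  γ[u; COUNT(*)→d](R) → 4
  S → 3
  π[w,a](S) → 3
  (γ[u; COUNT(*)→d](R) ⋈[d=a] π[w,a](S)) → 4

== RESULT ==
u | d | w | a
p | 1 | t | 1
r | 3 | s | 3
s | 1 | t | 1
t | 1 | t | 1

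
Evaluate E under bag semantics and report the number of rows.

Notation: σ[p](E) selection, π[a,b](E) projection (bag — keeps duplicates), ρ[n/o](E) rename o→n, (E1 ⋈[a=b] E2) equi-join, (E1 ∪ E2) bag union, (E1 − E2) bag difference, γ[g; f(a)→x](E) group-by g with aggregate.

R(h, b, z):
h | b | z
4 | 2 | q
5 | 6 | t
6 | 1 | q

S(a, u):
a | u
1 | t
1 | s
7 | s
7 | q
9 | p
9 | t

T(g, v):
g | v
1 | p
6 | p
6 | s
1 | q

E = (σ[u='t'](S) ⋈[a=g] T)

Per-node cardinality:
  S → 6
  σ[u='t'](S) → 2
  T → 4
  (σ[u='t'](S) ⋈[a=g] T) → 2

|E| = 2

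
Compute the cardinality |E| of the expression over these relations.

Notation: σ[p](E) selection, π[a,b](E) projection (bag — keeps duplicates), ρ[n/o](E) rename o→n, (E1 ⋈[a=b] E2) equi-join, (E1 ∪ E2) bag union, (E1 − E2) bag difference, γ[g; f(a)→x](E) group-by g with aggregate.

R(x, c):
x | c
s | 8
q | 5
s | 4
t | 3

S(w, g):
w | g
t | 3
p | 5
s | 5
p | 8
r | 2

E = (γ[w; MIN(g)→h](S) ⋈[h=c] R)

Per-node cardinality:
  S → 5
  γ[w; MIN(g)→h](S) → 4
  R → 4
  (γ[w; MIN(g)→h](S) ⋈[h=c] R) → 3

|E| = 3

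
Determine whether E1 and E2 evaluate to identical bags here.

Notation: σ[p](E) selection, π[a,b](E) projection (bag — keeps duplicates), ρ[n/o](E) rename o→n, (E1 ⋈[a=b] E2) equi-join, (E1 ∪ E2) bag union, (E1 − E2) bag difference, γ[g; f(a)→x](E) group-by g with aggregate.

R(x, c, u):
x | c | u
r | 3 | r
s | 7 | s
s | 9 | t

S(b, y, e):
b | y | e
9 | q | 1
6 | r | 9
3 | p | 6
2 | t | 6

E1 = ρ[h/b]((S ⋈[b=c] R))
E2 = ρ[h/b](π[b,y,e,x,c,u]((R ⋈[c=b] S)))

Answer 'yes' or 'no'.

E1 subexpression sizes:
  S → 4
  R → 3
  (S ⋈[b=c] R) → 2
  ρ[h/b]((S ⋈[b=c] R)) → 2
E2 subexpression sizes:
  R → 3
  S → 4
  (R ⋈[c=b] S) → 2
  π[b,y,e,x,c,u]((R ⋈[c=b] S)) → 2
  ρ[h/b](π[b,y,e,x,c,u]((R ⋈[c=b] S))) → 2

E1 and E2 produce the same multiset:
h | y | e | x | c | u
3 | p | 6 | r | 3 | r
9 | q | 1 | s | 9 | t

yes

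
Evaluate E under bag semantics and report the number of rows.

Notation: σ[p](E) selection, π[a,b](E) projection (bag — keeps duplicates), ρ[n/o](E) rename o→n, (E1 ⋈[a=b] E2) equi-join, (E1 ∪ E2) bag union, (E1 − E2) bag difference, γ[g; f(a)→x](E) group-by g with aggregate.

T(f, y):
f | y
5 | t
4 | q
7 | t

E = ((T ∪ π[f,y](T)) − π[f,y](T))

Row counts bottom-up:
  T → 3
  T → 3
  π[f,y](T) → 3
  (T ∪ π[f,y](T)) → 6
  T → 3
  π[f,y](T) → 3
  ((T ∪ π[f,y](T)) − π[f,y](T)) → 3

|E| = 3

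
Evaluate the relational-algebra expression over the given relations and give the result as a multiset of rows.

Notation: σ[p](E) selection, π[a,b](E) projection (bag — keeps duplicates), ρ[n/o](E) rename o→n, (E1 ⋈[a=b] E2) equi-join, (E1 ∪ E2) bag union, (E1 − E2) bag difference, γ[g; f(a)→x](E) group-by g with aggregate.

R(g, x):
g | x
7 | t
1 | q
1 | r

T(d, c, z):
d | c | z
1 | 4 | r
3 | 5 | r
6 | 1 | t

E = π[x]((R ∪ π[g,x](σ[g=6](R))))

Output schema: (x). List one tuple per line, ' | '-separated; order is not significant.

Row counts bottom-up:
  R → 3
  R → 3
  σ[g=6](R) → 0
  π[g,x](σ[g=6](R)) → 0
  (R ∪ π[g,x](σ[g=6](R))) → 3
  π[x]((R ∪ π[g,x](σ[g=6](R)))) → 3

== RESULT ==
x
q
r
t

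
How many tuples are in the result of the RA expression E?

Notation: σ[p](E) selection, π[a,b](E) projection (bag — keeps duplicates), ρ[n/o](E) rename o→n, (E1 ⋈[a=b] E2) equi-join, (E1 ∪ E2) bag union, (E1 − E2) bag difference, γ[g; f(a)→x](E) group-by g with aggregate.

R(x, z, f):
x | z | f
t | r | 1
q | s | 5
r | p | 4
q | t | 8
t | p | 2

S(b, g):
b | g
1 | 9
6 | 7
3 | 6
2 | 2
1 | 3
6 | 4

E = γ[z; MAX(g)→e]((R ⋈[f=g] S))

Per-node cardinality:
  R → 5
  S → 6
  (R ⋈[f=g] S) → 2
  γ[z; MAX(g)→e]((R ⋈[f=g] S)) → 1

|E| = 1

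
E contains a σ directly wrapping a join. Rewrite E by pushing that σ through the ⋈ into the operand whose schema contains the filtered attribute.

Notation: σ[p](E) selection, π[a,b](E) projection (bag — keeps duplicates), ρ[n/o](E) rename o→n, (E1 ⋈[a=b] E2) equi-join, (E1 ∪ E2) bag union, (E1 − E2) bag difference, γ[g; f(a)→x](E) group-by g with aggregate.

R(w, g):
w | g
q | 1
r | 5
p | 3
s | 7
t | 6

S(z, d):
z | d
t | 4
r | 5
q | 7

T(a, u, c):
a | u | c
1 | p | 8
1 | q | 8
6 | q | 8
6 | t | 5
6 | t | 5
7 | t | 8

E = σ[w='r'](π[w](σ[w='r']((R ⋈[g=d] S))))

σ filters on w, owned by the left side.
E' = σ[w='r'](π[w]((σ[w='r'](R) ⋈[g=d] S)))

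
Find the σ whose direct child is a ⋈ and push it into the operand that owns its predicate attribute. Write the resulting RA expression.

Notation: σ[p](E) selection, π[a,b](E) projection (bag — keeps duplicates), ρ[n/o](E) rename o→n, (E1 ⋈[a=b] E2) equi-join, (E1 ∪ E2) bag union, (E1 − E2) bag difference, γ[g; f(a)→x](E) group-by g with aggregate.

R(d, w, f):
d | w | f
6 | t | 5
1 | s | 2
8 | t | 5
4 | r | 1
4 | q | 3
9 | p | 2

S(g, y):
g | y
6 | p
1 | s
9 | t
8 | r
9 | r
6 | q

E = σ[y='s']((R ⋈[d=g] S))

σ filters on y, owned by the right side.
E' = (R ⋈[d=g] σ[y='s'](S))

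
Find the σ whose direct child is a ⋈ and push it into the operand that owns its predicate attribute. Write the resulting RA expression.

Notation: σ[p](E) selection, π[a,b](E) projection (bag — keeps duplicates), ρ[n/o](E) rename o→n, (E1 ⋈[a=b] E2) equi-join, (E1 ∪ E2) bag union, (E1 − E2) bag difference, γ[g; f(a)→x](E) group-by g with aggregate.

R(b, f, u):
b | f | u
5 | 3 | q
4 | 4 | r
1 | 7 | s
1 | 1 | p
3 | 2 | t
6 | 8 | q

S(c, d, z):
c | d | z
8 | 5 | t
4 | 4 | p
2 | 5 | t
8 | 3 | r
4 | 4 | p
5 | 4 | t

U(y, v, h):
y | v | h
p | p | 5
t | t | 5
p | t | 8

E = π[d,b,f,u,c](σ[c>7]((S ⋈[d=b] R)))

σ filters on c, owned by the left side.
E' = π[d,b,f,u,c]((σ[c>7](S) ⋈[d=b] R))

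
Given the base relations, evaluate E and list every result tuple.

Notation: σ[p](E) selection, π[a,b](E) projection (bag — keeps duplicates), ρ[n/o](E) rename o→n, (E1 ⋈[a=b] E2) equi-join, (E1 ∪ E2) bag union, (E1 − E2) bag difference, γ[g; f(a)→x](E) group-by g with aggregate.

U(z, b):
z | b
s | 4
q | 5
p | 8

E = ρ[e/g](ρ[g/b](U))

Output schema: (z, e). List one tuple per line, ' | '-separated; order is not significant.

Row counts bottom-up:
  U → 3
  ρ[g/b](U) → 3
  ρ[e/g](ρ[g/b](U)) → 3

== RESULT ==
z | e
p | 8
q | 5
s | 4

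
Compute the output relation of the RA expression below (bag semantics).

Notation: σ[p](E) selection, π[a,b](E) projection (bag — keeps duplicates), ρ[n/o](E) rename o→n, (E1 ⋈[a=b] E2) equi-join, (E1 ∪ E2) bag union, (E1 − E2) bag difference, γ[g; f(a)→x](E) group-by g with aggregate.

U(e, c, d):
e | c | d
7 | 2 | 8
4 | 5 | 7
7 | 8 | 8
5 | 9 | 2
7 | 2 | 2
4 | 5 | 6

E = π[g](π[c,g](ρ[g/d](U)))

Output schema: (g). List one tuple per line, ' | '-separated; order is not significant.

Subexpression sizes:
  U → 6
  ρ[g/d](U) → 6
  π[c,g](ρ[g/d](U)) → 6
  π[g](π[c,g](ρ[g/d](U))) → 6

== RESULT ==
g
2
2
6
7
8
8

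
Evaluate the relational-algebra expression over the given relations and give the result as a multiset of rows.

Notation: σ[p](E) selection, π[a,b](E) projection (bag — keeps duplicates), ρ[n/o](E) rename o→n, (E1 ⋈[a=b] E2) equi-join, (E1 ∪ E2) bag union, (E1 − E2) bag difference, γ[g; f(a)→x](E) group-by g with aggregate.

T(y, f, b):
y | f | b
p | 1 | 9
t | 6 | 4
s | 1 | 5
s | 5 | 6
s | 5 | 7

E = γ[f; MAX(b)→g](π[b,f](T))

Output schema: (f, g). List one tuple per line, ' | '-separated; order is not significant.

Row counts bottom-up:
  T → 5
  π[b,f](T) → 5
  γ[f; MAX(b)→g](π[b,f](T)) → 3

== RESULT ==
f | g
1 | 9
5 | 7
6 | 4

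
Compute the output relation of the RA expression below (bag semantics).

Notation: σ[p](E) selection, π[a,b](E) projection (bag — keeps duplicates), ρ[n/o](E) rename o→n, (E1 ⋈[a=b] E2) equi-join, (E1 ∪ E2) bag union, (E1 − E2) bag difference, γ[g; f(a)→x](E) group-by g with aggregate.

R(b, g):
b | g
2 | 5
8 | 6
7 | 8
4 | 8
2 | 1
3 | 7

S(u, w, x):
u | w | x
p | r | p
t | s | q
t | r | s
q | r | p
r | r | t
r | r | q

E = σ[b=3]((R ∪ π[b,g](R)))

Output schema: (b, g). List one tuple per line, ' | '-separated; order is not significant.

Subexpression sizes:
  R → 6
  R → 6
  π[b,g](R) → 6
  (R ∪ π[b,g](R)) → 12
  σ[b=3]((R ∪ π[b,g](R))) → 2

== RESULT ==
b | g
3 | 7
3 | 7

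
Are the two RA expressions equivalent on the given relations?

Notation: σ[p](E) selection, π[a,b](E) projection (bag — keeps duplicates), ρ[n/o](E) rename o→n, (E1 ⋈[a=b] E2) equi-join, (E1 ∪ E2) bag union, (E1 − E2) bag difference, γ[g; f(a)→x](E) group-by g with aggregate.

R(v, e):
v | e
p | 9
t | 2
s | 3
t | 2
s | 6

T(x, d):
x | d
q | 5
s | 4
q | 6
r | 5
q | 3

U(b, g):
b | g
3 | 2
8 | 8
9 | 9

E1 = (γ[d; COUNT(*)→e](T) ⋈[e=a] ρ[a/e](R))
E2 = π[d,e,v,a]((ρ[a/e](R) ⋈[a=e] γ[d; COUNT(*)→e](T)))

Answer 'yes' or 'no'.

E1 subexpression sizes:
  T → 5
  γ[d; COUNT(*)→e](T) → 4
  R → 5
  ρ[a/e](R) → 5
  (γ[d; COUNT(*)→e](T) ⋈[e=a] ρ[a/e](R)) → 2
E2 subexpression sizes:
  R → 5
  ρ[a/e](R) → 5
  T → 5
  γ[d; COUNT(*)→e](T) → 4
  (ρ[a/e](R) ⋈[a=e] γ[d; COUNT(*)→e](T)) → 2
  π[d,e,v,a]((ρ[a/e](R) ⋈[a=e] γ[d; COUNT(*)→e](T))) → 2

E1 and E2 produce the same multiset:
d | e | v | a
5 | 2 | t | 2
5 | 2 | t | 2

yes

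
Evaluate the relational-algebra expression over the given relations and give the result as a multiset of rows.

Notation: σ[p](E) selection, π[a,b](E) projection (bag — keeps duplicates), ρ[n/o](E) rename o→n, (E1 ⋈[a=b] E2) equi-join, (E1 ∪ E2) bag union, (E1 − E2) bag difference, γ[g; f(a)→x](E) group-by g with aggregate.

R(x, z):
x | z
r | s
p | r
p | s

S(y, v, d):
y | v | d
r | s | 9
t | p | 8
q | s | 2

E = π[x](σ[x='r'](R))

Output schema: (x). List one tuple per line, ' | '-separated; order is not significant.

Per-node cardinality:
  R → 3
  σ[x='r'](R) → 1
  π[x](σ[x='r'](R)) → 1

== RESULT ==
x
r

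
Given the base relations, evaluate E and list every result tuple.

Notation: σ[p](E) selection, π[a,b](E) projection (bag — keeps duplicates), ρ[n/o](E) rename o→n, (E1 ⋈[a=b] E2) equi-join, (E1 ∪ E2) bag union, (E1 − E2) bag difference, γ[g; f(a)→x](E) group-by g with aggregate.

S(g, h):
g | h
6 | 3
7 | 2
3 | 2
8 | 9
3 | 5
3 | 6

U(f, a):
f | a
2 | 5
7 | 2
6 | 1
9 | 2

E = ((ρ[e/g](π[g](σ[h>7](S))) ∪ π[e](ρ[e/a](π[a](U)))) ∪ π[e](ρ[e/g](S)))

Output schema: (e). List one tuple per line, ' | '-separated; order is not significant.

Subexpression sizes:
  S → 6
  σ[h>7](S) → 1
  π[g](σ[h>7](S)) → 1
  ρ[e/g](π[g](σ[h>7](S))) → 1
  U → 4
  π[a](U) → 4
  ρ[e/a](π[a](U)) → 4
  π[e](ρ[e/a](π[a](U))) → 4
  (ρ[e/g](π[g](σ[h>7](S))) ∪ π[e](ρ[e/a](π[a](U)))) → 5
  S → 6
  ρ[e/g](S) → 6
  π[e](ρ[e/g](S)) → 6
  ((ρ[e/g](π[g](σ[h>7](S))) ∪ π[e](ρ[e/a](π[a](U)))) ∪ π[e](ρ[e/g](S))) → 11

== RESULT ==
e
1
2
2
3
3
3
5
6
7
8
8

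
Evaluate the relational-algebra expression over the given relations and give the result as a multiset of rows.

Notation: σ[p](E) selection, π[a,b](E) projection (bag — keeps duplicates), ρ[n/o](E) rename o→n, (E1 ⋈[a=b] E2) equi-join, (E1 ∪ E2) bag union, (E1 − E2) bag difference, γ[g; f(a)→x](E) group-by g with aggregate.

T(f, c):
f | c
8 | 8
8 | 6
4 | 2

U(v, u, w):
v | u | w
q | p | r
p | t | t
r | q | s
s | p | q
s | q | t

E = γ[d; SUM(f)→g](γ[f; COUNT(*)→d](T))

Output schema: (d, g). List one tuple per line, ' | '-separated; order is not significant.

Subexpression sizes:
  T → 3
  γ[f; COUNT(*)→d](T) → 2
  γ[d; SUM(f)→g](γ[f; COUNT(*)→d](T)) → 2

== RESULT ==
d | g
1 | 4
2 | 8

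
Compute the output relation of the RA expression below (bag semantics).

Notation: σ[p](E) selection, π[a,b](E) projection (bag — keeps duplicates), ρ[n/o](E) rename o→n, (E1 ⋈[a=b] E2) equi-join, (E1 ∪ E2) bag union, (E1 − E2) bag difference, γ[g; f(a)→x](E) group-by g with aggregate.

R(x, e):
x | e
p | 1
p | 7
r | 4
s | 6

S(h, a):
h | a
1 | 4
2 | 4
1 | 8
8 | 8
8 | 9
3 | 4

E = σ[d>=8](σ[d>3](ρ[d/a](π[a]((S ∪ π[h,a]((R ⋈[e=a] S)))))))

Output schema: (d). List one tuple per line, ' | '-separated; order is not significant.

Stepwise |·|:
  S → 6
  R → 4
  S → 6
  (R ⋈[e=a] S) → 3
  π[h,a]((R ⋈[e=a] S)) → 3
  (S ∪ π[h,a]((R ⋈[e=a] S))) → 9
  π[a]((S ∪ π[h,a]((R ⋈[e=a] S)))) → 9
  ρ[d/a](π[a]((S ∪ π[h,a]((R ⋈[e=a] S))))) → 9
  σ[d>3](ρ[d/a](π[a]((S ∪ π[h,a]((R ⋈[e=a] S)))))) → 9
  σ[d>=8](σ[d>3](ρ[d/a](π[a]((S ∪ π[h,a]((R ⋈[e=a] S))))))) → 3

== RESULT ==
d
8
8
9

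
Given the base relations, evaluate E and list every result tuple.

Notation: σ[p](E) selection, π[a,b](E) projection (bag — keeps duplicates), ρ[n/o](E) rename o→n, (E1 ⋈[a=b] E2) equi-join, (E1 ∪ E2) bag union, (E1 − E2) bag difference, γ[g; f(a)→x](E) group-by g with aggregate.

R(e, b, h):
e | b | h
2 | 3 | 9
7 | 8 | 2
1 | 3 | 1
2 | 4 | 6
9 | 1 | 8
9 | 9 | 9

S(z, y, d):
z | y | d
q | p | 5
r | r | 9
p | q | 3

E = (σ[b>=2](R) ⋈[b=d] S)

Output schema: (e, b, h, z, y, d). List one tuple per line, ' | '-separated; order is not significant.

Per-node cardinality:
  R → 6
  σ[b>=2](R) → 5
  S → 3
  (σ[b>=2](R) ⋈[b=d] S) → 3

== RESULT ==
e | b | h | z | y | d
1 | 3 | 1 | p | q | 3
2 | 3 | 9 | p | q | 3
9 | 9 | 9 | r | r | 9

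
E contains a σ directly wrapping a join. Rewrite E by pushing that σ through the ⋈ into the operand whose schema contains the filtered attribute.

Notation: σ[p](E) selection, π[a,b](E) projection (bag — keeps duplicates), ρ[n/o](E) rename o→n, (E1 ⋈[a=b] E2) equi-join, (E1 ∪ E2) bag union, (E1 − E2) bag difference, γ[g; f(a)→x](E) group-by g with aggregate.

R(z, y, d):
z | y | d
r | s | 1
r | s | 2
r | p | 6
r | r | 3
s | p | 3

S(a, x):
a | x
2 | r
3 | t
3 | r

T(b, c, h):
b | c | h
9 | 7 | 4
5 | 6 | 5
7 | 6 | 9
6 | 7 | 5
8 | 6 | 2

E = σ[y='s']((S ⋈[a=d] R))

σ filters on y, owned by the right side.
E' = (S ⋈[a=d] σ[y='s'](R))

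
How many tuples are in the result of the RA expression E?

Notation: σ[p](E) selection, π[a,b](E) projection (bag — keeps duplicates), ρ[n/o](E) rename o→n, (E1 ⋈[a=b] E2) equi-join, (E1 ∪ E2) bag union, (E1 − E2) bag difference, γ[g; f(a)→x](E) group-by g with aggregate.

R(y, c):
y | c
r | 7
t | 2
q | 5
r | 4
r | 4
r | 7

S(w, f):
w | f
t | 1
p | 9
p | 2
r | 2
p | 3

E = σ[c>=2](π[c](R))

Per-node cardinality:
  R → 6
  π[c](R) → 6
  σ[c>=2](π[c](R)) → 6

|E| = 6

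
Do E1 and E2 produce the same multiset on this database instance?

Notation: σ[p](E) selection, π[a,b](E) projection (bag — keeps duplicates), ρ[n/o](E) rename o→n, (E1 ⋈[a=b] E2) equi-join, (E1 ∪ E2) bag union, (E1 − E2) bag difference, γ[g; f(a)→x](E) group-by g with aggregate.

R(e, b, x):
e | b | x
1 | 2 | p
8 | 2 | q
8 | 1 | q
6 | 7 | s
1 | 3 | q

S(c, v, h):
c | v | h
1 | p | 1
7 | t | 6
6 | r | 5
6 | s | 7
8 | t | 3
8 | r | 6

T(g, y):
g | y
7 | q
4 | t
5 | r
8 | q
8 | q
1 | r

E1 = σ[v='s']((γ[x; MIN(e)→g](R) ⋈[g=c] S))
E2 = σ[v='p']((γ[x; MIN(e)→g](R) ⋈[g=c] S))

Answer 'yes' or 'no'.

E1 stepwise |·|:
  R → 5
  γ[x; MIN(e)→g](R) → 3
  S → 6
  (γ[x; MIN(e)→g](R) ⋈[g=c] S) → 4
  σ[v='s']((γ[x; MIN(e)→g](R) ⋈[g=c] S)) → 1
E2 stepwise |·|:
  R → 5
  γ[x; MIN(e)→g](R) → 3
  S → 6
  (γ[x; MIN(e)→g](R) ⋈[g=c] S) → 4
  σ[v='p']((γ[x; MIN(e)→g](R) ⋈[g=c] S)) → 2

E1 result:
x | g | c | v | h
s | 6 | 6 | s | 7
E2 result:
x | g | c | v | h
p | 1 | 1 | p | 1
q | 1 | 1 | p | 1
Witness: ('p', 1, 1, 'p', 1) appears 0× in E1 but 1× in E2.

no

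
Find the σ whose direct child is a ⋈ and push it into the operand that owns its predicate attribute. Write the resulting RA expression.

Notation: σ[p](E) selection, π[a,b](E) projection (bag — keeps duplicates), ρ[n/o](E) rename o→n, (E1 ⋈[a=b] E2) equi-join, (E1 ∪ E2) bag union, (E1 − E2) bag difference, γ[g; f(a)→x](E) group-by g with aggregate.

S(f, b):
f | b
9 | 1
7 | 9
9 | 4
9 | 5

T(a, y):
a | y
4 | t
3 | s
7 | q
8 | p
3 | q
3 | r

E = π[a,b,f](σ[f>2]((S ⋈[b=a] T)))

σ filters on f, owned by the left side.
E' = π[a,b,f]((σ[f>2](S) ⋈[b=a] T))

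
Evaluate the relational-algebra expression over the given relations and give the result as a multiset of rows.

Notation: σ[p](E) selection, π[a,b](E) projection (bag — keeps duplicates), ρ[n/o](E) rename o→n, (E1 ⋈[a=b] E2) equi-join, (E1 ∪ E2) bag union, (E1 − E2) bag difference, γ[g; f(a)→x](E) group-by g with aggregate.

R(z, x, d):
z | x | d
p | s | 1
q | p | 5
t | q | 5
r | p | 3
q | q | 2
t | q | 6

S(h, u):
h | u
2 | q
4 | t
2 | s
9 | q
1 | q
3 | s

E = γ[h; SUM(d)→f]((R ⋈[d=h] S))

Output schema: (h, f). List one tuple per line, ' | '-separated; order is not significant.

Row counts bottom-up:
  R → 6
  S → 6
  (R ⋈[d=h] S) → 4
  γ[h; SUM(d)→f]((R ⋈[d=h] S)) → 3

== RESULT ==
h | f
1 | 1
2 | 4
3 | 3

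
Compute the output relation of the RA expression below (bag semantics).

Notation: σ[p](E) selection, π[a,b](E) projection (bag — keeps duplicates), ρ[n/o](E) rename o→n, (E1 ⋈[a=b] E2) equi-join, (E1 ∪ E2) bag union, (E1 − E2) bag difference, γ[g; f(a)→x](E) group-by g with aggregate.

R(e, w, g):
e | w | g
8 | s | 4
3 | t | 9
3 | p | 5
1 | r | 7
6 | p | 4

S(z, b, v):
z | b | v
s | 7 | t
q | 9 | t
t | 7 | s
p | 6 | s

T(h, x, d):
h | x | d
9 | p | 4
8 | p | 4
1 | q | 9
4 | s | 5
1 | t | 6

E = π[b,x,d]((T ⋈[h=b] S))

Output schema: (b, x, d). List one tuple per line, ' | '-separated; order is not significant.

Row counts bottom-up:
  T → 5
  S → 4
  (T ⋈[h=b] S) → 1
  π[b,x,d]((T ⋈[h=b] S)) → 1

== RESULT ==
b | x | d
9 | p | 4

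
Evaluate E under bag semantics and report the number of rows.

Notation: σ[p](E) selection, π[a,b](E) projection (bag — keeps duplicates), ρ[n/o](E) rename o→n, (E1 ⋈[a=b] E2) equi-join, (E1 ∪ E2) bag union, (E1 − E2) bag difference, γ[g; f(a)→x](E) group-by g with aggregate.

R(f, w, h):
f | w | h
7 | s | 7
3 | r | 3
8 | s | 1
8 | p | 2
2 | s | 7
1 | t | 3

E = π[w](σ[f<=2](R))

Subexpression sizes:
  R → 6
  σ[f<=2](R) → 2
  π[w](σ[f<=2](R)) → 2

|E| = 2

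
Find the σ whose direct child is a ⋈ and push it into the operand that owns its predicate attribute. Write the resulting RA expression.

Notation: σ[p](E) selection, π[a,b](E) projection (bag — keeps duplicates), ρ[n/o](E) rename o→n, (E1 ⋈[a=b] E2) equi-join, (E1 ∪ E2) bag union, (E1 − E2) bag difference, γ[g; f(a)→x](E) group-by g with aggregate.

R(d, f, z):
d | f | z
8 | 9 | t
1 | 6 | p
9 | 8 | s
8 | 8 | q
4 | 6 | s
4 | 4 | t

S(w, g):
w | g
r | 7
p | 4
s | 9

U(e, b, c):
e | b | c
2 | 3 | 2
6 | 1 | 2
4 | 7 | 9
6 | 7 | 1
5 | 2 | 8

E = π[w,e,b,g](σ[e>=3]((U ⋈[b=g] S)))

σ filters on e, owned by the left side.
E' = π[w,e,b,g]((σ[e>=3](U) ⋈[b=g] S))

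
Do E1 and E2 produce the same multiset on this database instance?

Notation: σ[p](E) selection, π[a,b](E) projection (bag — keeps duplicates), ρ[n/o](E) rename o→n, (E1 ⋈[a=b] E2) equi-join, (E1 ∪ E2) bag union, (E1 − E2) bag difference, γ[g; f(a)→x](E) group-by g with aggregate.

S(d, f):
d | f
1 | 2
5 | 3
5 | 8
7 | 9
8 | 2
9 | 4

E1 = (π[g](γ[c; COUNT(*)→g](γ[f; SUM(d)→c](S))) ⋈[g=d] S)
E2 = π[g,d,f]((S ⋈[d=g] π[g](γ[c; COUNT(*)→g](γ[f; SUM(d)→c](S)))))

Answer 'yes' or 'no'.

E1 row counts bottom-up:
  S → 6
  γ[f; SUM(d)→c](S) → 5
  γ[c; COUNT(*)→g](γ[f; SUM(d)→c](S)) → 3
  π[g](γ[c; COUNT(*)→g](γ[f; SUM(d)→c](S))) → 3
  S → 6
  (π[g](γ[c; COUNT(*)→g](γ[f; SUM(d)→c](S))) ⋈[g=d] S) → 1
E2 row counts bottom-up:
  S → 6
  S → 6
  γ[f; SUM(d)→c](S) → 5
  γ[c; COUNT(*)→g](γ[f; SUM(d)→c](S)) → 3
  π[g](γ[c; COUNT(*)→g](γ[f; SUM(d)→c](S))) → 3
  (S ⋈[d=g] π[g](γ[c; COUNT(*)→g](γ[f; SUM(d)→c](S)))) → 1
  π[g,d,f]((S ⋈[d=g] π[g](γ[c; COUNT(*)→g](γ[f; SUM(d)→c](S))))) → 1

E1 and E2 produce the same multiset:
g | d | f
1 | 1 | 2

yes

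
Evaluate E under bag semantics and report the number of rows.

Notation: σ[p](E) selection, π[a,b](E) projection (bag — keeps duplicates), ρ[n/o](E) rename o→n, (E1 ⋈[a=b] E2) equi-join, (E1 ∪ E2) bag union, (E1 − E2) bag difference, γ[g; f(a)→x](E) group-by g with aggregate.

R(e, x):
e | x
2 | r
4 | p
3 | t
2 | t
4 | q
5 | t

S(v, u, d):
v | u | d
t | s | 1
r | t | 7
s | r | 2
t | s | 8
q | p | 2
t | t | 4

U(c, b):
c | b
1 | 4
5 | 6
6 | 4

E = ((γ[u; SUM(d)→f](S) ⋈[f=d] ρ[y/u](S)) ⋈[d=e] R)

Stepwise |·|:
  S → 6
  γ[u; SUM(d)→f](S) → 4
  S → 6
  ρ[y/u](S) → 6
  (γ[u; SUM(d)→f](S) ⋈[f=d] ρ[y/u](S)) → 4
  R → 6
  ((γ[u; SUM(d)→f](S) ⋈[f=d] ρ[y/u](S)) ⋈[d=e] R) → 8

|E| = 8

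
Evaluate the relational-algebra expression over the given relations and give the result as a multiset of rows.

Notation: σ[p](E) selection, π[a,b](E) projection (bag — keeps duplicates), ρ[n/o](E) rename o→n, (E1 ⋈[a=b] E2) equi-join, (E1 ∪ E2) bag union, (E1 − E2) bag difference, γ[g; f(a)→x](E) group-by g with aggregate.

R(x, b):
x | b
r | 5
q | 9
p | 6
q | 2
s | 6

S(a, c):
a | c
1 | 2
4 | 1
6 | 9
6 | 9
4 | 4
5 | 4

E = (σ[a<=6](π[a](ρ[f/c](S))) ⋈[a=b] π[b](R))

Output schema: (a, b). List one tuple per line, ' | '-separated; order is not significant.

Stepwise |·|:
  S → 6
  ρ[f/c](S) → 6
  π[a](ρ[f/c](S)) → 6
  σ[a<=6](π[a](ρ[f/c](S))) → 6
  R → 5
  π[b](R) → 5
  (σ[a<=6](π[a](ρ[f/c](S))) ⋈[a=b] π[b](R)) → 5

== RESULT ==
a | b
5 | 5
6 | 6
6 | 6
6 | 6
6 | 6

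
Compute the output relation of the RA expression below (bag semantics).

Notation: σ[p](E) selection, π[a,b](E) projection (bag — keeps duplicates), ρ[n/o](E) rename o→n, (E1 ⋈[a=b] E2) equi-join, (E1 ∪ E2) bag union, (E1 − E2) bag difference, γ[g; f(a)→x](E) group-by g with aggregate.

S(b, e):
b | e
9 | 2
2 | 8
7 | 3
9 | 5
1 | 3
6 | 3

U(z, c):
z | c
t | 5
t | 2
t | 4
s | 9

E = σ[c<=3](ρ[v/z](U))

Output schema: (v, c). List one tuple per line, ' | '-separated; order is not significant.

Per-node cardinality:
  U → 4
  ρ[v/z](U) → 4
  σ[c<=3](ρ[v/z](U)) → 1

== RESULT ==
v | c
t | 2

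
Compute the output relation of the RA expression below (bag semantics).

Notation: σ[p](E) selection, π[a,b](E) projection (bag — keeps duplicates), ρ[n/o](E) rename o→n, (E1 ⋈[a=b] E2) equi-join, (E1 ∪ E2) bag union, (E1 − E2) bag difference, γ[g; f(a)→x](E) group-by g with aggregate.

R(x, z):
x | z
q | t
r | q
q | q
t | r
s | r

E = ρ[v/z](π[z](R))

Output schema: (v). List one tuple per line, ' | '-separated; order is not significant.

Row counts bottom-up:
  R → 5
  π[z](R) → 5
  ρ[v/z](π[z](R)) → 5

== RESULT ==
v
q
q
r
r
t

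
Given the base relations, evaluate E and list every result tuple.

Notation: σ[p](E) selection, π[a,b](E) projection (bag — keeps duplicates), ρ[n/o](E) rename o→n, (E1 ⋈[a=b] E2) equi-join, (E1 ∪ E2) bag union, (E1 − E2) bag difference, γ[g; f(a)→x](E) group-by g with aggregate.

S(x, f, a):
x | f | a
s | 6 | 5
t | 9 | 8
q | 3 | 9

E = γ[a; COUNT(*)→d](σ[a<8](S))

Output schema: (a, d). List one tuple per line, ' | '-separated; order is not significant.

Subexpression sizes:
  S → 3
  σ[a<8](S) → 1
  γ[a; COUNT(*)→d](σ[a<8](S)) → 1

== RESULT ==
a | d
5 | 1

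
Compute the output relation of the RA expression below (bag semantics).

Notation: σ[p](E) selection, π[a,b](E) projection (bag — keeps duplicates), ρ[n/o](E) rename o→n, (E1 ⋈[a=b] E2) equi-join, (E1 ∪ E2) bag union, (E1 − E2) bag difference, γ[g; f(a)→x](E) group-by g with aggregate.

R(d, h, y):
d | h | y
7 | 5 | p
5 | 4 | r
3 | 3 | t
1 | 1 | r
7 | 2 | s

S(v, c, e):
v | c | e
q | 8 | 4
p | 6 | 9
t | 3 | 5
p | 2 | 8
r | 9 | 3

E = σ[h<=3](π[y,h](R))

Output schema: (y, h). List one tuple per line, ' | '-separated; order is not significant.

Per-node cardinality:
  R → 5
  π[y,h](R) → 5
  σ[h<=3](π[y,h](R)) → 3

== RESULT ==
y | h
r | 1
s | 2
t | 3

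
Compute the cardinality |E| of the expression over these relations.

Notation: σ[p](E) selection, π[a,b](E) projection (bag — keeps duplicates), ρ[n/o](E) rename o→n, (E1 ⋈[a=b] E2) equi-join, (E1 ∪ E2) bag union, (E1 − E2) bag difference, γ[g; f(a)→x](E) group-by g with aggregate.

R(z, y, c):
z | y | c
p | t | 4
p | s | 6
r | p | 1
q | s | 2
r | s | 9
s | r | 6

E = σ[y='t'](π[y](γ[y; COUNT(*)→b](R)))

Subexpression sizes:
  R → 6
  γ[y; COUNT(*)→b](R) → 4
  π[y](γ[y; COUNT(*)→b](R)) → 4
  σ[y='t'](π[y](γ[y; COUNT(*)→b](R))) → 1

|E| = 1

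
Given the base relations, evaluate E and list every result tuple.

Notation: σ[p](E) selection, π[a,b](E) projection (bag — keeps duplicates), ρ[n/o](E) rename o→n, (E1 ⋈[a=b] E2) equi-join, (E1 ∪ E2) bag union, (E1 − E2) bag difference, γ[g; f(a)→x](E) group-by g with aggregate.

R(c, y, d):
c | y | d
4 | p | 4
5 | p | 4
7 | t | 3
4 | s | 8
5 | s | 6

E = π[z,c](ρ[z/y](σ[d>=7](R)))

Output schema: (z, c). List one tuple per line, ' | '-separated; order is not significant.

Row counts bottom-up:
  R → 5
  σ[d>=7](R) → 1
  ρ[z/y](σ[d>=7](R)) → 1
  π[z,c](ρ[z/y](σ[d>=7](R))) → 1

== RESULT ==
z | c
s | 4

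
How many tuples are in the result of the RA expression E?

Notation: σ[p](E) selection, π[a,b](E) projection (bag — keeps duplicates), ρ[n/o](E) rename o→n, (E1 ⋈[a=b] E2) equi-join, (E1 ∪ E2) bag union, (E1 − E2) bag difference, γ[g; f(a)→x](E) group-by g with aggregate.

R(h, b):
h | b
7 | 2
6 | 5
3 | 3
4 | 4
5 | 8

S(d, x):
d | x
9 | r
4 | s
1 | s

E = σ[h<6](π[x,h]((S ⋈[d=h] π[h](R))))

Subexpression sizes:
  S → 3
  R → 5
  π[h](R) → 5
  (S ⋈[d=h] π[h](R)) → 1
  π[x,h]((S ⋈[d=h] π[h](R))) → 1
  σ[h<6](π[x,h]((S ⋈[d=h] π[h](R)))) → 1

|E| = 1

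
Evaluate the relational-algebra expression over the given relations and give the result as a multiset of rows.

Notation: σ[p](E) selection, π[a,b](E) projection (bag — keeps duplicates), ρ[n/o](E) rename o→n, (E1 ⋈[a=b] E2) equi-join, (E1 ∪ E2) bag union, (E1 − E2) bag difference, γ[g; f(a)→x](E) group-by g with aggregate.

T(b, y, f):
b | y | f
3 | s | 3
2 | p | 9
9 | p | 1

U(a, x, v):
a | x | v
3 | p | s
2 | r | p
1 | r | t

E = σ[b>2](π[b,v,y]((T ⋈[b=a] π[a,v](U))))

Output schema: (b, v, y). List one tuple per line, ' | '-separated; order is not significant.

Subexpression sizes:
  T → 3
  U → 3
  π[a,v](U) → 3
  (T ⋈[b=a] π[a,v](U)) → 2
  π[b,v,y]((T ⋈[b=a] π[a,v](U))) → 2
  σ[b>2](π[b,v,y]((T ⋈[b=a] π[a,v](U)))) → 1

== RESULT ==
b | v | y
3 | s | s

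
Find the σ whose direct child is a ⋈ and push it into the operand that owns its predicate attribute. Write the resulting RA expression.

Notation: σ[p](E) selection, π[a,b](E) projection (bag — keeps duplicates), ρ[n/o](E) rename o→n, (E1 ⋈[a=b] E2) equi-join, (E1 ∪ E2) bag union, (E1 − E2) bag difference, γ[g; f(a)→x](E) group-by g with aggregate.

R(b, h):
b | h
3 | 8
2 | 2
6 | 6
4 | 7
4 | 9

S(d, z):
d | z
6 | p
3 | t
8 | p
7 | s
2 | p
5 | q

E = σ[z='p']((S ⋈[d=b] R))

σ filters on z, owned by the left side.
E' = (σ[z='p'](S) ⋈[d=b] R)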